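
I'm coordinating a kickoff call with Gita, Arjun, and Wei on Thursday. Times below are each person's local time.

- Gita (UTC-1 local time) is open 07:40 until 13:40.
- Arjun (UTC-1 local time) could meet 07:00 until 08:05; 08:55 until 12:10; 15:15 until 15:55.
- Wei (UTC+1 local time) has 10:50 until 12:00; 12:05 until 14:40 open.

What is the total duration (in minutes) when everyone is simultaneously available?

190

Gita in UTC: 08:40-14:40 (add 1h to convert from UTC-1).
Arjun in UTC: 08:00-09:05, 09:55-13:10, 16:15-16:55 (add 1h to convert from UTC-1).
Wei in UTC: 09:50-11:00, 11:05-13:40 (subtract 1h to convert from UTC+1).
Gita ∩ Arjun: 08:40-09:05, 09:55-13:10.
Gita ∩ Arjun ∩ Wei: 09:55-11:00, 11:05-13:10.
Those are the intersection windows.
Summing the common windows: 65 + 125 = 190 minutes.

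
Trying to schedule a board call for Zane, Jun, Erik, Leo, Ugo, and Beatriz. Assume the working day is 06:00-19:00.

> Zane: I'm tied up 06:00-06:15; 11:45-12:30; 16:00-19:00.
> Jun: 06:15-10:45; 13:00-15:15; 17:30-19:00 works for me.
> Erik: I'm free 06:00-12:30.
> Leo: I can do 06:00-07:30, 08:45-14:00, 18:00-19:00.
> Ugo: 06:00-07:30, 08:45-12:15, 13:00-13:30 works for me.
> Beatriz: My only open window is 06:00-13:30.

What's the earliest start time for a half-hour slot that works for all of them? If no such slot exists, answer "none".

06:15

Zane free: 06:15-11:45, 12:30-16:00 (invert busy blocks within the working day).
Jun free: 06:15-10:45, 13:00-15:15, 17:30-19:00.
Erik free: 06:00-12:30.
Leo free: 06:00-07:30, 08:45-14:00, 18:00-19:00.
Ugo free: 06:00-07:30, 08:45-12:15, 13:00-13:30.
Beatriz free: 06:00-13:30.
Zane ∩ Jun: 06:15-10:45, 13:00-15:15.
Zane ∩ Jun ∩ Erik: 06:15-10:45.
Zane ∩ Jun ∩ Erik ∩ Leo: 06:15-07:30, 08:45-10:45.
Zane ∩ Jun ∩ Erik ∩ Leo ∩ Ugo: 06:15-07:30, 08:45-10:45.
Zane ∩ Jun ∩ Erik ∩ Leo ∩ Ugo ∩ Beatriz: 06:15-07:30, 08:45-10:45.
So the common availability across everyone is 06:15-07:30, 08:45-10:45.
The first common window of at least 30 minutes is 06:15-07:30, so the earliest start is 06:15.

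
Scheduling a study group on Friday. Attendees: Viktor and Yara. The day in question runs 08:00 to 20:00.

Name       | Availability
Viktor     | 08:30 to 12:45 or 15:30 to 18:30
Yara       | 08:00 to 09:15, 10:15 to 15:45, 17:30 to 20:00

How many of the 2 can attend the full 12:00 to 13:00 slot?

Yara can make the full 12:00-13:00 slot — that's 1.

1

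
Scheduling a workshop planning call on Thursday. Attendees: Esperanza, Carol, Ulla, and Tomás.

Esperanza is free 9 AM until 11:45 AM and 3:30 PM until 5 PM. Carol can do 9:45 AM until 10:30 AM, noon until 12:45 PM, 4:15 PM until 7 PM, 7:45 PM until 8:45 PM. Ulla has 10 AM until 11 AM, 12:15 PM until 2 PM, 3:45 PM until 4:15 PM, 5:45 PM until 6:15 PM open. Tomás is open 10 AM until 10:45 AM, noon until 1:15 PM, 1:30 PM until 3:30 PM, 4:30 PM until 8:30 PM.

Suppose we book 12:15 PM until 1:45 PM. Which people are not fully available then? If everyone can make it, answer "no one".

Carol, Esperanza, Tomás

Esperanza: not fully free for 12:15-13:45. Carol: not fully free for 12:15-13:45. Ulla: free for 12:15-13:45. Tomás: not fully free for 12:15-13:45.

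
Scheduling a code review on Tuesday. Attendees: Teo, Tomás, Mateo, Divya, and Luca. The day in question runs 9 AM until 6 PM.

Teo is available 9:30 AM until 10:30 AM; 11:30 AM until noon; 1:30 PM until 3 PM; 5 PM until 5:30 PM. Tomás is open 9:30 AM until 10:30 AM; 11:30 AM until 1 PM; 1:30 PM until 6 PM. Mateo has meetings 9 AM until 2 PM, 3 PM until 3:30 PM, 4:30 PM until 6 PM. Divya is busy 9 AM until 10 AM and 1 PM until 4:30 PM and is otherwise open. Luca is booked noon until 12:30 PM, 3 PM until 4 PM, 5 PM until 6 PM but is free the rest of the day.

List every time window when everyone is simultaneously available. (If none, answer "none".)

none

Teo free: 09:30-10:30, 11:30-12:00, 13:30-15:00, 17:00-17:30.
Tomás free: 09:30-10:30, 11:30-13:00, 13:30-18:00.
Mateo free: 14:00-15:00, 15:30-16:30 (invert busy blocks within the working day).
Divya free: 10:00-13:00, 16:30-18:00 (invert busy blocks within the working day).
Luca free: 09:00-12:00, 12:30-15:00, 16:00-17:00 (invert busy blocks within the working day).
Teo ∩ Tomás: 09:30-10:30, 11:30-12:00, 13:30-15:00, 17:00-17:30.
Teo ∩ Tomás ∩ Mateo: 14:00-15:00.
Teo ∩ Tomás ∩ Mateo ∩ Divya: ∅.
Teo ∩ Tomás ∩ Mateo ∩ Divya ∩ Luca: ∅.
There is no time when everyone is free.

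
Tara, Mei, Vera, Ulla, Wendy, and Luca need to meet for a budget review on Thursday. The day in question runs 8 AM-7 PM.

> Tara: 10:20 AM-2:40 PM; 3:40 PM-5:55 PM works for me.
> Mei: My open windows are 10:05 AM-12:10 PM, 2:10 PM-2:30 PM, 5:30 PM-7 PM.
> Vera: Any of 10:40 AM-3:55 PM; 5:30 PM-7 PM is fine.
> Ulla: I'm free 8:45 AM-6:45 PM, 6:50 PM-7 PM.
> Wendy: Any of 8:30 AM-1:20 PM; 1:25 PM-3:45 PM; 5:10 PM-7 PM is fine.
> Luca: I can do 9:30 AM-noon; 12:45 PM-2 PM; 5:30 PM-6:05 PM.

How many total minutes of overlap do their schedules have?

105

Tara ∩ Mei: 10:20-12:10, 14:10-14:30, 17:30-17:55.
Tara ∩ Mei ∩ Vera: 10:40-12:10, 14:10-14:30, 17:30-17:55.
Tara ∩ Mei ∩ Vera ∩ Ulla: 10:40-12:10, 14:10-14:30, 17:30-17:55.
Tara ∩ Mei ∩ Vera ∩ Ulla ∩ Wendy: 10:40-12:10, 14:10-14:30, 17:30-17:55.
Tara ∩ Mei ∩ Vera ∩ Ulla ∩ Wendy ∩ Luca: 10:40-12:00, 17:30-17:55.
Summing the common windows: 80 + 25 = 105 minutes.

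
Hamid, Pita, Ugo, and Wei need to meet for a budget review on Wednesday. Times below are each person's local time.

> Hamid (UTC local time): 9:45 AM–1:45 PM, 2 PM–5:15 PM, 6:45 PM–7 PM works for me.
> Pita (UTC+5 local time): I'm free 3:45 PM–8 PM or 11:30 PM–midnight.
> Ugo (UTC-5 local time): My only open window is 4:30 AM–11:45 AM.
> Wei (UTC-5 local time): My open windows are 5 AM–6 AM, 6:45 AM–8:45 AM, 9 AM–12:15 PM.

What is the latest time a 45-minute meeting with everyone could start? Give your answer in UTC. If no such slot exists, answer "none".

14:15

Hamid in UTC: 09:45-13:45, 14:00-17:15, 18:45-19:00.
Pita in UTC: 10:45-15:00, 18:30-19:00 (subtract 5h to convert from UTC+5).
Ugo in UTC: 09:30-16:45 (add 5h to convert from UTC-5).
Wei in UTC: 10:00-11:00, 11:45-13:45, 14:00-17:15 (add 5h to convert from UTC-5).
Hamid ∩ Pita: 10:45-13:45, 14:00-15:00, 18:45-19:00.
Hamid ∩ Pita ∩ Ugo: 10:45-13:45, 14:00-15:00.
Hamid ∩ Pita ∩ Ugo ∩ Wei: 10:45-11:00, 11:45-13:45, 14:00-15:00.
Those are the intersection windows.
The last common window of at least 45 minutes is 14:00-15:00; a 45-minute meeting can start as late as 14:15 and still end by 15:00.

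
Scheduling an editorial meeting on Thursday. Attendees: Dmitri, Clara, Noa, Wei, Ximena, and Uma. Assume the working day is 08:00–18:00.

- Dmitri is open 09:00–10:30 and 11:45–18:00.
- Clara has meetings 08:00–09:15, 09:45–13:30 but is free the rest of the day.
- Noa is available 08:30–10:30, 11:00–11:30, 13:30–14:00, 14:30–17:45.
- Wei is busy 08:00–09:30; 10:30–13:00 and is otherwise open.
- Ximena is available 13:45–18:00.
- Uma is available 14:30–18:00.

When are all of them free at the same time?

14:30-17:45

Dmitri free: 09:00-10:30, 11:45-18:00.
Clara free: 09:15-09:45, 13:30-18:00 (invert busy blocks within the working day).
Noa free: 08:30-10:30, 11:00-11:30, 13:30-14:00, 14:30-17:45.
Wei free: 09:30-10:30, 13:00-18:00 (invert busy blocks within the working day).
Ximena free: 13:45-18:00.
Uma free: 14:30-18:00.
Dmitri ∩ Clara: 09:15-09:45, 13:30-18:00.
Dmitri ∩ Clara ∩ Noa: 09:15-09:45, 13:30-14:00, 14:30-17:45.
Dmitri ∩ Clara ∩ Noa ∩ Wei: 09:30-09:45, 13:30-14:00, 14:30-17:45.
Dmitri ∩ Clara ∩ Noa ∩ Wei ∩ Ximena: 13:45-14:00, 14:30-17:45.
Dmitri ∩ Clara ∩ Noa ∩ Wei ∩ Ximena ∩ Uma: 14:30-17:45.
So the common availability across everyone is 14:30-17:45.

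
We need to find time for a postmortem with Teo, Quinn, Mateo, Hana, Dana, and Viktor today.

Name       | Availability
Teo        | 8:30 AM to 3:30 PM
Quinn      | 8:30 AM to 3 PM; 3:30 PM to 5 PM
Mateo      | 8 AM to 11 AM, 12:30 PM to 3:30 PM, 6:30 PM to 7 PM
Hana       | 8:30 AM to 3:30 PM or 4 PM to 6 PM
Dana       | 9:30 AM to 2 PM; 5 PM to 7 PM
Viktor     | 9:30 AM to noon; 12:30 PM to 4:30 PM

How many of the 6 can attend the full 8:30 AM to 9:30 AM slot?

4

Teo, Quinn, Mateo, and Hana can make the full 08:30-09:30 slot — that's 4.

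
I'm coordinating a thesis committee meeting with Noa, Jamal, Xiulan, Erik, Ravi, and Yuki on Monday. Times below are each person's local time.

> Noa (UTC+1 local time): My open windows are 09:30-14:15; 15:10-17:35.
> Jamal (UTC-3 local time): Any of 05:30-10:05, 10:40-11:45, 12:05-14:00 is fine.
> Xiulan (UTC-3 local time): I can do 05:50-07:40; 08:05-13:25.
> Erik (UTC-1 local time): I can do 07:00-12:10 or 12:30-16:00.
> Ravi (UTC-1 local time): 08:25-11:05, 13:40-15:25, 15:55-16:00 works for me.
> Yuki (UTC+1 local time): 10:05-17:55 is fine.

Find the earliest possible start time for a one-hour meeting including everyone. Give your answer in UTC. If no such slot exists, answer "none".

Noa in UTC: 08:30-13:15, 14:10-16:35 (subtract 1h to convert from UTC+1).
Jamal in UTC: 08:30-13:05, 13:40-14:45, 15:05-17:00 (add 3h to convert from UTC-3).
Xiulan in UTC: 08:50-10:40, 11:05-16:25 (add 3h to convert from UTC-3).
Erik in UTC: 08:00-13:10, 13:30-17:00 (add 1h to convert from UTC-1).
Ravi in UTC: 09:25-12:05, 14:40-16:25, 16:55-17:00 (add 1h to convert from UTC-1).
Yuki in UTC: 09:05-16:55 (subtract 1h to convert from UTC+1).
Noa ∩ Jamal: 08:30-13:05, 14:10-14:45, 15:05-16:35.
Noa ∩ Jamal ∩ Xiulan: 08:50-10:40, 11:05-13:05, 14:10-14:45, 15:05-16:25.
Noa ∩ Jamal ∩ Xiulan ∩ Erik: 08:50-10:40, 11:05-13:05, 14:10-14:45, 15:05-16:25.
Noa ∩ Jamal ∩ Xiulan ∩ Erik ∩ Ravi: 09:25-10:40, 11:05-12:05, 14:40-14:45, 15:05-16:25.
Noa ∩ Jamal ∩ Xiulan ∩ Erik ∩ Ravi ∩ Yuki: 09:25-10:40, 11:05-12:05, 14:40-14:45, 15:05-16:25.
The first common window of at least 60 minutes is 09:25-10:40, so the earliest start is 09:25.

09:25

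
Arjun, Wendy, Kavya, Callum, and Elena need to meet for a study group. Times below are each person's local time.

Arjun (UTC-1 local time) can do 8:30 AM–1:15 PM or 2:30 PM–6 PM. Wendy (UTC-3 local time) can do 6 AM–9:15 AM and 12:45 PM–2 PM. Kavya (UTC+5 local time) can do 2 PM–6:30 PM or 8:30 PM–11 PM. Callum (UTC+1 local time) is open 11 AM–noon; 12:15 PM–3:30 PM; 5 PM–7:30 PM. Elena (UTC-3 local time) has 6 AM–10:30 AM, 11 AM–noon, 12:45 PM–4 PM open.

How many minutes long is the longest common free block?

60

Arjun in UTC: 09:30-14:15, 15:30-19:00 (add 1h to convert from UTC-1).
Wendy in UTC: 09:00-12:15, 15:45-17:00 (add 3h to convert from UTC-3).
Kavya in UTC: 09:00-13:30, 15:30-18:00 (subtract 5h to convert from UTC+5).
Callum in UTC: 10:00-11:00, 11:15-14:30, 16:00-18:30 (subtract 1h to convert from UTC+1).
Elena in UTC: 09:00-13:30, 14:00-15:00, 15:45-19:00 (add 3h to convert from UTC-3).
Arjun ∩ Wendy: 09:30-12:15, 15:45-17:00.
Arjun ∩ Wendy ∩ Kavya: 09:30-12:15, 15:45-17:00.
Arjun ∩ Wendy ∩ Kavya ∩ Callum: 10:00-11:00, 11:15-12:15, 16:00-17:00.
Arjun ∩ Wendy ∩ Kavya ∩ Callum ∩ Elena: 10:00-11:00, 11:15-12:15, 16:00-17:00.
So the common availability across everyone is 10:00-11:00, 11:15-12:15, 16:00-17:00.
The longest is 10:00-11:00 at 60 minutes.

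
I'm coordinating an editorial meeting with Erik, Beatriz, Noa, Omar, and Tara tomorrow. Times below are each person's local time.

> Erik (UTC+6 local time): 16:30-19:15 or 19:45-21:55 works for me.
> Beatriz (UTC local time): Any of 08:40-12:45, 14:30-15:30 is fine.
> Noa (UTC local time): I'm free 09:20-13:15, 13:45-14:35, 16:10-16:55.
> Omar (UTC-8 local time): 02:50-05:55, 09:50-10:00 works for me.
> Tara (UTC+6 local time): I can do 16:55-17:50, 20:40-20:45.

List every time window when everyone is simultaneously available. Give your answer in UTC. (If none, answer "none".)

Erik in UTC: 10:30-13:15, 13:45-15:55 (subtract 6h to convert from UTC+6).
Beatriz in UTC: 08:40-12:45, 14:30-15:30.
Noa in UTC: 09:20-13:15, 13:45-14:35, 16:10-16:55.
Omar in UTC: 10:50-13:55, 17:50-18:00 (add 8h to convert from UTC-8).
Tara in UTC: 10:55-11:50, 14:40-14:45 (subtract 6h to convert from UTC+6).
Erik ∩ Beatriz: 10:30-12:45, 14:30-15:30.
Erik ∩ Beatriz ∩ Noa: 10:30-12:45, 14:30-14:35.
Erik ∩ Beatriz ∩ Noa ∩ Omar: 10:50-12:45.
Erik ∩ Beatriz ∩ Noa ∩ Omar ∩ Tara: 10:55-11:50.

10:55-11:50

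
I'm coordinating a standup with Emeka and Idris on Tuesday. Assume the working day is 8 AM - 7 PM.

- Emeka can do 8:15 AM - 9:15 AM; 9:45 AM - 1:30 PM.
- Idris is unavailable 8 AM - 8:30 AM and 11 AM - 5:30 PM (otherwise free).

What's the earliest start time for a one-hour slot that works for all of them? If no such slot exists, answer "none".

09:45

Emeka free: 08:15-09:15, 09:45-13:30.
Idris free: 08:30-11:00, 17:30-19:00 (invert busy blocks within the working day).
Emeka ∩ Idris: 08:30-09:15, 09:45-11:00.
Those are the intersection windows.
The first common window of at least 60 minutes is 09:45-11:00, so the earliest start is 09:45.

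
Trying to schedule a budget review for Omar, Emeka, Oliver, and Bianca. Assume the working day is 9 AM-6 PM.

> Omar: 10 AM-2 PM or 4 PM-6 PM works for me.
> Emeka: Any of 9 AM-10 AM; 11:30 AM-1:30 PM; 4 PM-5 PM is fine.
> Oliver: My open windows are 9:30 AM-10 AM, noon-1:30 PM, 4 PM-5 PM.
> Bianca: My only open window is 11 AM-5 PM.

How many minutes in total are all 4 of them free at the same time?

150

Omar ∩ Emeka: 11:30-13:30, 16:00-17:00.
Omar ∩ Emeka ∩ Oliver: 12:00-13:30, 16:00-17:00.
Omar ∩ Emeka ∩ Oliver ∩ Bianca: 12:00-13:30, 16:00-17:00.
Summing the common windows: 90 + 60 = 150 minutes.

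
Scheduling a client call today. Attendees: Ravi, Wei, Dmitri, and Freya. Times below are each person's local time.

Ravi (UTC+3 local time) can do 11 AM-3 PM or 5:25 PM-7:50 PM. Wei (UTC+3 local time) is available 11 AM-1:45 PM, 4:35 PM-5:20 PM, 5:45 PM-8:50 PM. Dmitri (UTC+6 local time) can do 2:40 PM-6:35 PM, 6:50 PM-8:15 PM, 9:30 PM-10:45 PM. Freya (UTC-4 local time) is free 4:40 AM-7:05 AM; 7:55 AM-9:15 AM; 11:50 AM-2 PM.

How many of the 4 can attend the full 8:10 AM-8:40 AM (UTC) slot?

2

Ravi in UTC: 08:00-12:00, 14:25-16:50 (subtract 3h to convert from UTC+3).
Wei in UTC: 08:00-10:45, 13:35-14:20, 14:45-17:50 (subtract 3h to convert from UTC+3).
Dmitri in UTC: 08:40-12:35, 12:50-14:15, 15:30-16:45 (subtract 6h to convert from UTC+6).
Freya in UTC: 08:40-11:05, 11:55-13:15, 15:50-18:00 (add 4h to convert from UTC-4).
Ravi and Wei can make the full 08:10-08:40 slot — that's 2.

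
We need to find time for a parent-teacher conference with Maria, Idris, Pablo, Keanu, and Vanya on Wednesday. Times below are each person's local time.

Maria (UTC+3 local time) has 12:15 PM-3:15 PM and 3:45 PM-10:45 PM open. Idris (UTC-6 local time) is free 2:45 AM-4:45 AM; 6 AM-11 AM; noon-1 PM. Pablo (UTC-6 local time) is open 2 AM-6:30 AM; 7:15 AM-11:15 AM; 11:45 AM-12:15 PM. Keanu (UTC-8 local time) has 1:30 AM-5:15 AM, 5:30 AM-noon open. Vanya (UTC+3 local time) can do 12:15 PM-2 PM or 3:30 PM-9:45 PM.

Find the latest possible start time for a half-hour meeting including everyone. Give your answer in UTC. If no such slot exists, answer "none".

16:30

Maria in UTC: 09:15-12:15, 12:45-19:45 (subtract 3h to convert from UTC+3).
Idris in UTC: 08:45-10:45, 12:00-17:00, 18:00-19:00 (add 6h to convert from UTC-6).
Pablo in UTC: 08:00-12:30, 13:15-17:15, 17:45-18:15 (add 6h to convert from UTC-6).
Keanu in UTC: 09:30-13:15, 13:30-20:00 (add 8h to convert from UTC-8).
Vanya in UTC: 09:15-11:00, 12:30-18:45 (subtract 3h to convert from UTC+3).
Maria ∩ Idris: 09:15-10:45, 12:00-12:15, 12:45-17:00, 18:00-19:00.
Maria ∩ Idris ∩ Pablo: 09:15-10:45, 12:00-12:15, 13:15-17:00, 18:00-18:15.
Maria ∩ Idris ∩ Pablo ∩ Keanu: 09:30-10:45, 12:00-12:15, 13:30-17:00, 18:00-18:15.
Maria ∩ Idris ∩ Pablo ∩ Keanu ∩ Vanya: 09:30-10:45, 13:30-17:00, 18:00-18:15.
The last common window of at least 30 minutes is 13:30-17:00; a 30-minute meeting can start as late as 16:30 and still end by 17:00.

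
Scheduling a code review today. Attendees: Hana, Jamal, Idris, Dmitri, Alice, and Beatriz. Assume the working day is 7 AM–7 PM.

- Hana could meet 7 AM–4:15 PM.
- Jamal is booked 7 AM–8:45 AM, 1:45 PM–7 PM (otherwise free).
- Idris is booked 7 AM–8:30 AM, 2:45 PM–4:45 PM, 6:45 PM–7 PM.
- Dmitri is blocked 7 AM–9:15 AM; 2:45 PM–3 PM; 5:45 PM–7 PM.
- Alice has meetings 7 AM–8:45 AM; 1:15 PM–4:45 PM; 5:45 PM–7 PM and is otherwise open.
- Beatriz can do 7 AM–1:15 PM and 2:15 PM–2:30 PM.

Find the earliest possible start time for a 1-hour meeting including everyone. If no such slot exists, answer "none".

09:15

Hana free: 07:00-16:15.
Jamal free: 08:45-13:45 (invert busy blocks within the working day).
Idris free: 08:30-14:45, 16:45-18:45 (invert busy blocks within the working day).
Dmitri free: 09:15-14:45, 15:00-17:45 (invert busy blocks within the working day).
Alice free: 08:45-13:15, 16:45-17:45 (invert busy blocks within the working day).
Beatriz free: 07:00-13:15, 14:15-14:30.
Hana ∩ Jamal: 08:45-13:45.
Hana ∩ Jamal ∩ Idris: 08:45-13:45.
Hana ∩ Jamal ∩ Idris ∩ Dmitri: 09:15-13:45.
Hana ∩ Jamal ∩ Idris ∩ Dmitri ∩ Alice: 09:15-13:15.
Hana ∩ Jamal ∩ Idris ∩ Dmitri ∩ Alice ∩ Beatriz: 09:15-13:15.
Those are the intersection windows.
The first common window of at least 60 minutes is 09:15-13:15, so the earliest start is 09:15.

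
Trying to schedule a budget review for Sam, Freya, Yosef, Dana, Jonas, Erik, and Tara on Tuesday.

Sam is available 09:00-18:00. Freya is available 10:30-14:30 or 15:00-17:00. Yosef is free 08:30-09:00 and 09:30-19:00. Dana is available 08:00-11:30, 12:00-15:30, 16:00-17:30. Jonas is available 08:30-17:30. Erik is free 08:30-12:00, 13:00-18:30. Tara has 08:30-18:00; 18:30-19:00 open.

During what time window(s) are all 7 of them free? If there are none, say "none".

10:30-11:30, 13:00-14:30, 15:00-15:30, 16:00-17:00

Sam ∩ Freya: 10:30-14:30, 15:00-17:00.
Sam ∩ Freya ∩ Yosef: 10:30-14:30, 15:00-17:00.
Sam ∩ Freya ∩ Yosef ∩ Dana: 10:30-11:30, 12:00-14:30, 15:00-15:30, 16:00-17:00.
Sam ∩ Freya ∩ Yosef ∩ Dana ∩ Jonas: 10:30-11:30, 12:00-14:30, 15:00-15:30, 16:00-17:00.
Sam ∩ Freya ∩ Yosef ∩ Dana ∩ Jonas ∩ Erik: 10:30-11:30, 13:00-14:30, 15:00-15:30, 16:00-17:00.
Sam ∩ Freya ∩ Yosef ∩ Dana ∩ Jonas ∩ Erik ∩ Tara: 10:30-11:30, 13:00-14:30, 15:00-15:30, 16:00-17:00.
So the common availability across everyone is 10:30-11:30, 13:00-14:30, 15:00-15:30, 16:00-17:00.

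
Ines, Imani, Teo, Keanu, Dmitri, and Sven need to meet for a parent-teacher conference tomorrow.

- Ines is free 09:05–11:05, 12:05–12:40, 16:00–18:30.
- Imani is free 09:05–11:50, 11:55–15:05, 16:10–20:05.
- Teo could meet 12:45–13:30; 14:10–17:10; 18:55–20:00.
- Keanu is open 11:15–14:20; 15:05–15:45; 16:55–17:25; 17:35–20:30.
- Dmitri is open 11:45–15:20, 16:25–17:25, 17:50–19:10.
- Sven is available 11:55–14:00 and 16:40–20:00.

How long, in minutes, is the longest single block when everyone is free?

15

Ines ∩ Imani: 09:05-11:05, 12:05-12:40, 16:10-18:30.
Ines ∩ Imani ∩ Teo: 16:10-17:10.
Ines ∩ Imani ∩ Teo ∩ Keanu: 16:55-17:10.
Ines ∩ Imani ∩ Teo ∩ Keanu ∩ Dmitri: 16:55-17:10.
Ines ∩ Imani ∩ Teo ∩ Keanu ∩ Dmitri ∩ Sven: 16:55-17:10.
The longest is 16:55-17:10 at 15 minutes.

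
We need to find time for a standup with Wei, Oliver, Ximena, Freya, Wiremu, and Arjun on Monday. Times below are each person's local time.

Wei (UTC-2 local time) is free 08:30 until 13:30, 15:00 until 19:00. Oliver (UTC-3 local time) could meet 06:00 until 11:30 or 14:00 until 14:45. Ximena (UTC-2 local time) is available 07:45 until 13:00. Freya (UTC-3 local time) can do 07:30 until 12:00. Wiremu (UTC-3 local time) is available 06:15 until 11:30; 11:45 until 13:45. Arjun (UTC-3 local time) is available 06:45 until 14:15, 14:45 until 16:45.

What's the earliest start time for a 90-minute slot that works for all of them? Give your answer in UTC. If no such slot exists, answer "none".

Wei in UTC: 10:30-15:30, 17:00-21:00 (add 2h to convert from UTC-2).
Oliver in UTC: 09:00-14:30, 17:00-17:45 (add 3h to convert from UTC-3).
Ximena in UTC: 09:45-15:00 (add 2h to convert from UTC-2).
Freya in UTC: 10:30-15:00 (add 3h to convert from UTC-3).
Wiremu in UTC: 09:15-14:30, 14:45-16:45 (add 3h to convert from UTC-3).
Arjun in UTC: 09:45-17:15, 17:45-19:45 (add 3h to convert from UTC-3).
Wei ∩ Oliver: 10:30-14:30, 17:00-17:45.
Wei ∩ Oliver ∩ Ximena: 10:30-14:30.
Wei ∩ Oliver ∩ Ximena ∩ Freya: 10:30-14:30.
Wei ∩ Oliver ∩ Ximena ∩ Freya ∩ Wiremu: 10:30-14:30.
Wei ∩ Oliver ∩ Ximena ∩ Freya ∩ Wiremu ∩ Arjun: 10:30-14:30.
The first common window of at least 90 minutes is 10:30-14:30, so the earliest start is 10:30.

10:30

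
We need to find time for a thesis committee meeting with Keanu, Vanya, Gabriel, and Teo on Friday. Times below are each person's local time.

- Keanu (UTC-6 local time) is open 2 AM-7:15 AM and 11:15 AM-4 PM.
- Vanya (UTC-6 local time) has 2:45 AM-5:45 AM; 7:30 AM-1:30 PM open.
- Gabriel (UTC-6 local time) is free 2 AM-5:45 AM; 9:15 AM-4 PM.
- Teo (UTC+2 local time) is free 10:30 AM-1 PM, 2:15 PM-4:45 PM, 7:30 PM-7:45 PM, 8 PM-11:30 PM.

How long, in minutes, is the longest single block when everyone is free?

135

Keanu in UTC: 08:00-13:15, 17:15-22:00 (add 6h to convert from UTC-6).
Vanya in UTC: 08:45-11:45, 13:30-19:30 (add 6h to convert from UTC-6).
Gabriel in UTC: 08:00-11:45, 15:15-22:00 (add 6h to convert from UTC-6).
Teo in UTC: 08:30-11:00, 12:15-14:45, 17:30-17:45, 18:00-21:30 (subtract 2h to convert from UTC+2).
Keanu ∩ Vanya: 08:45-11:45, 17:15-19:30.
Keanu ∩ Vanya ∩ Gabriel: 08:45-11:45, 17:15-19:30.
Keanu ∩ Vanya ∩ Gabriel ∩ Teo: 08:45-11:00, 17:30-17:45, 18:00-19:30.
So the common availability across everyone is 08:45-11:00, 17:30-17:45, 18:00-19:30.
The longest is 08:45-11:00 at 135 minutes.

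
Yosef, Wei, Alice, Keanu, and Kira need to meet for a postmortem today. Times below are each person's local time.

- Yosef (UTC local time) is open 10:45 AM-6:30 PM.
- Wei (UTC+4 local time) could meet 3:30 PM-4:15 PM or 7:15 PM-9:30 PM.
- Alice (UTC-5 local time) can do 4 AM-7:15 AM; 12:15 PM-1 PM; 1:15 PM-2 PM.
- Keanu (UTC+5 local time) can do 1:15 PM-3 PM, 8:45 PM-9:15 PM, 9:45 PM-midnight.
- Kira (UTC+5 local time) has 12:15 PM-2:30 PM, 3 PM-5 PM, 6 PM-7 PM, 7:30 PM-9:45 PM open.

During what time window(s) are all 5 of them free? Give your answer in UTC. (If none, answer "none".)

Yosef in UTC: 10:45-18:30.
Wei in UTC: 11:30-12:15, 15:15-17:30 (subtract 4h to convert from UTC+4).
Alice in UTC: 09:00-12:15, 17:15-18:00, 18:15-19:00 (add 5h to convert from UTC-5).
Keanu in UTC: 08:15-10:00, 15:45-16:15, 16:45-19:00 (subtract 5h to convert from UTC+5).
Kira in UTC: 07:15-09:30, 10:00-12:00, 13:00-14:00, 14:30-16:45 (subtract 5h to convert from UTC+5).
Yosef ∩ Wei: 11:30-12:15, 15:15-17:30.
Yosef ∩ Wei ∩ Alice: 11:30-12:15, 17:15-17:30.
Yosef ∩ Wei ∩ Alice ∩ Keanu: 17:15-17:30.
Yosef ∩ Wei ∩ Alice ∩ Keanu ∩ Kira: ∅.
There is no time when everyone is free.

none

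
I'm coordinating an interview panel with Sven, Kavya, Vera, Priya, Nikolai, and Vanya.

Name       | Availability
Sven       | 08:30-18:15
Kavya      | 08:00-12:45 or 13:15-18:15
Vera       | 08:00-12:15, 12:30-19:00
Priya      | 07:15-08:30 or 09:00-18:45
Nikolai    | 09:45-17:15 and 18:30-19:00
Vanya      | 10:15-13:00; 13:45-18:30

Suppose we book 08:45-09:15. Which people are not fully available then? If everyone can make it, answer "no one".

Nikolai, Priya, Vanya

Sven: free for 08:45-09:15. Kavya: free for 08:45-09:15. Vera: free for 08:45-09:15. Priya: not fully free for 08:45-09:15. Nikolai: not fully free for 08:45-09:15. Vanya: not fully free for 08:45-09:15.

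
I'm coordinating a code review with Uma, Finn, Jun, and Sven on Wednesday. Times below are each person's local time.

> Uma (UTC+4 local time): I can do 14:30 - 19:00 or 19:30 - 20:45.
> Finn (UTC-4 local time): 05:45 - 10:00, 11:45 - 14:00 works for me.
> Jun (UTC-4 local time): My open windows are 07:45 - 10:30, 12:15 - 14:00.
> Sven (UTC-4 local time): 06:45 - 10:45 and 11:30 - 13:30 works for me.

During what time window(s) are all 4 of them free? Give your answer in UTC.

11:45-14:00, 16:15-16:45

Uma in UTC: 10:30-15:00, 15:30-16:45 (subtract 4h to convert from UTC+4).
Finn in UTC: 09:45-14:00, 15:45-18:00 (add 4h to convert from UTC-4).
Jun in UTC: 11:45-14:30, 16:15-18:00 (add 4h to convert from UTC-4).
Sven in UTC: 10:45-14:45, 15:30-17:30 (add 4h to convert from UTC-4).
Uma ∩ Finn: 10:30-14:00, 15:45-16:45.
Uma ∩ Finn ∩ Jun: 11:45-14:00, 16:15-16:45.
Uma ∩ Finn ∩ Jun ∩ Sven: 11:45-14:00, 16:15-16:45.
Those are the intersection windows.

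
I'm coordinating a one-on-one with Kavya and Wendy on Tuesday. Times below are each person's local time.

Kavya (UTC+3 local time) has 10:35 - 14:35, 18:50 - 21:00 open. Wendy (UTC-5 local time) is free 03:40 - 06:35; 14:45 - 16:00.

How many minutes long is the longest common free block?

Kavya in UTC: 07:35-11:35, 15:50-18:00 (subtract 3h to convert from UTC+3).
Wendy in UTC: 08:40-11:35, 19:45-21:00 (add 5h to convert from UTC-5).
Kavya ∩ Wendy: 08:40-11:35.
The longest is 08:40-11:35 at 175 minutes.

175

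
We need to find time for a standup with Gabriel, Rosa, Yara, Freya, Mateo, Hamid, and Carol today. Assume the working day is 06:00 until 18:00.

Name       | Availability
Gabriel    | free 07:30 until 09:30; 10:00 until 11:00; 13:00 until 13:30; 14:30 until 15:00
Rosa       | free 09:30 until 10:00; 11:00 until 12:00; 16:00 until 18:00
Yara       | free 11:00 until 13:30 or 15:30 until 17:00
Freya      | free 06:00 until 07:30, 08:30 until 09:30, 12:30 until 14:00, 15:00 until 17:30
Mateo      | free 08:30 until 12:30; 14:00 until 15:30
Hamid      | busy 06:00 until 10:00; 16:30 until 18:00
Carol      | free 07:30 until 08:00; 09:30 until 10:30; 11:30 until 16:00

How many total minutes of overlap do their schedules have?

0

Gabriel free: 07:30-09:30, 10:00-11:00, 13:00-13:30, 14:30-15:00.
Rosa free: 09:30-10:00, 11:00-12:00, 16:00-18:00.
Yara free: 11:00-13:30, 15:30-17:00.
Freya free: 06:00-07:30, 08:30-09:30, 12:30-14:00, 15:00-17:30.
Mateo free: 08:30-12:30, 14:00-15:30.
Hamid free: 10:00-16:30 (invert busy blocks within the working day).
Carol free: 07:30-08:00, 09:30-10:30, 11:30-16:00.
Gabriel ∩ Rosa: ∅.
Gabriel ∩ Rosa ∩ Yara: ∅.
Gabriel ∩ Rosa ∩ Yara ∩ Freya: ∅.
Gabriel ∩ Rosa ∩ Yara ∩ Freya ∩ Mateo: ∅.
Gabriel ∩ Rosa ∩ Yara ∩ Freya ∩ Mateo ∩ Hamid: ∅.
Gabriel ∩ Rosa ∩ Yara ∩ Freya ∩ Mateo ∩ Hamid ∩ Carol: ∅.
There is no time when everyone is free.
There is no common window, so the total is 0 minutes.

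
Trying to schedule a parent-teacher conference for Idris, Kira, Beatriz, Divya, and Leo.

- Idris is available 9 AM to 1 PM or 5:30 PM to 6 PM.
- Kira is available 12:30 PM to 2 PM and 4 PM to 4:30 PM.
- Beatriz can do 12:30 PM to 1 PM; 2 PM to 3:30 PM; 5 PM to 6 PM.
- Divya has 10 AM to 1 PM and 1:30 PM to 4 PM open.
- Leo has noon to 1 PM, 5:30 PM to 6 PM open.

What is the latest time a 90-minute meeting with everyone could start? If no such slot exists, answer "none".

Idris ∩ Kira: 12:30-13:00.
Idris ∩ Kira ∩ Beatriz: 12:30-13:00.
Idris ∩ Kira ∩ Beatriz ∩ Divya: 12:30-13:00.
Idris ∩ Kira ∩ Beatriz ∩ Divya ∩ Leo: 12:30-13:00.
No common window is at least 90 minutes long.

none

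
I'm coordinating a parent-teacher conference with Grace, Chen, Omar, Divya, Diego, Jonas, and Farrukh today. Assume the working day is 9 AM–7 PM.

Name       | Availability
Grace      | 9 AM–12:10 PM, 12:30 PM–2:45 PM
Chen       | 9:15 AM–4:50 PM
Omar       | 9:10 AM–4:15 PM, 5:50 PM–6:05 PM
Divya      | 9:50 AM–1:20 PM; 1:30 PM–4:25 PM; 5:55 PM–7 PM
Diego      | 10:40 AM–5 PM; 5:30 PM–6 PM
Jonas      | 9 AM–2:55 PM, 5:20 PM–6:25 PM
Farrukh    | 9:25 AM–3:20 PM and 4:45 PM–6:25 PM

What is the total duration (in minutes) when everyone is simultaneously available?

215

Grace ∩ Chen: 09:15-12:10, 12:30-14:45.
Grace ∩ Chen ∩ Omar: 09:15-12:10, 12:30-14:45.
Grace ∩ Chen ∩ Omar ∩ Divya: 09:50-12:10, 12:30-13:20, 13:30-14:45.
Grace ∩ Chen ∩ Omar ∩ Divya ∩ Diego: 10:40-12:10, 12:30-13:20, 13:30-14:45.
Grace ∩ Chen ∩ Omar ∩ Divya ∩ Diego ∩ Jonas: 10:40-12:10, 12:30-13:20, 13:30-14:45.
Grace ∩ Chen ∩ Omar ∩ Divya ∩ Diego ∩ Jonas ∩ Farrukh: 10:40-12:10, 12:30-13:20, 13:30-14:45.
Summing the common windows: 90 + 50 + 75 = 215 minutes.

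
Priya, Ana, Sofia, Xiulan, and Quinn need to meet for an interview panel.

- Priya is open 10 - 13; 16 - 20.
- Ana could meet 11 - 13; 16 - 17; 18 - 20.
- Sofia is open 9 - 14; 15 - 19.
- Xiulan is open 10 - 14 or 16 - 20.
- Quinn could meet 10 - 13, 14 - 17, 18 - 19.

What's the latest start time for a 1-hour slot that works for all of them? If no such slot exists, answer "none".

18:00

Priya ∩ Ana: 11:00-13:00, 16:00-17:00, 18:00-20:00.
Priya ∩ Ana ∩ Sofia: 11:00-13:00, 16:00-17:00, 18:00-19:00.
Priya ∩ Ana ∩ Sofia ∩ Xiulan: 11:00-13:00, 16:00-17:00, 18:00-19:00.
Priya ∩ Ana ∩ Sofia ∩ Xiulan ∩ Quinn: 11:00-13:00, 16:00-17:00, 18:00-19:00.
Those are the intersection windows.
The last common window of at least 60 minutes is 18:00-19:00; a 60-minute meeting can start as late as 18:00 and still end by 19:00.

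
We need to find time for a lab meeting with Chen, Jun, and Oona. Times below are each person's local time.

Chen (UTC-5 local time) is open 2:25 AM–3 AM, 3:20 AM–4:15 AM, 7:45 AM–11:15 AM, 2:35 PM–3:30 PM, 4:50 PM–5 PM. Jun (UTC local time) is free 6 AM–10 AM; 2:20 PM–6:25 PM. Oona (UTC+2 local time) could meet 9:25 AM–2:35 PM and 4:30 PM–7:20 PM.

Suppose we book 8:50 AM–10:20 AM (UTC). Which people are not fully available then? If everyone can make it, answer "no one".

Chen, Jun

Chen in UTC: 07:25-08:00, 08:20-09:15, 12:45-16:15, 19:35-20:30, 21:50-22:00 (add 5h to convert from UTC-5).
Jun in UTC: 06:00-10:00, 14:20-18:25.
Oona in UTC: 07:25-12:35, 14:30-17:20 (subtract 2h to convert from UTC+2).
Chen: not fully free for 08:50-10:20. Jun: not fully free for 08:50-10:20. Oona: free for 08:50-10:20.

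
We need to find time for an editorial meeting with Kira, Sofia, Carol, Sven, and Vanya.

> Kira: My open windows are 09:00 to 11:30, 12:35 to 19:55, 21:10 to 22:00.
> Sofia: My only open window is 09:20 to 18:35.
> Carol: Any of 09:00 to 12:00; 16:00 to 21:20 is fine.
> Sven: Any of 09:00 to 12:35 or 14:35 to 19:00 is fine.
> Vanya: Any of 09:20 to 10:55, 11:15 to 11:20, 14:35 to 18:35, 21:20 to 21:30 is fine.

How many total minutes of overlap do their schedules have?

Kira ∩ Sofia: 09:20-11:30, 12:35-18:35.
Kira ∩ Sofia ∩ Carol: 09:20-11:30, 16:00-18:35.
Kira ∩ Sofia ∩ Carol ∩ Sven: 09:20-11:30, 16:00-18:35.
Kira ∩ Sofia ∩ Carol ∩ Sven ∩ Vanya: 09:20-10:55, 11:15-11:20, 16:00-18:35.
Those are the intersection windows.
Summing the common windows: 95 + 5 + 155 = 255 minutes.

255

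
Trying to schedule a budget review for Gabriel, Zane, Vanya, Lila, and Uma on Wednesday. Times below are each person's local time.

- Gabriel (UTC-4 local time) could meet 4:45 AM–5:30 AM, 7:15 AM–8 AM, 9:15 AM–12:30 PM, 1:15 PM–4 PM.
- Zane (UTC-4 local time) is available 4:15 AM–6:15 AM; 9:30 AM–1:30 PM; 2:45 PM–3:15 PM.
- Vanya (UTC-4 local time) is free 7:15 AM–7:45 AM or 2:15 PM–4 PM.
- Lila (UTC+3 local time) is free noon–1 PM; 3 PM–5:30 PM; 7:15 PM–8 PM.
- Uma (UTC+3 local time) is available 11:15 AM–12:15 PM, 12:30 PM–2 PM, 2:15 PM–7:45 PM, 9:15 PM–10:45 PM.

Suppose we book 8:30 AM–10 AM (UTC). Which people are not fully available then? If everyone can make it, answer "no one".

Gabriel in UTC: 08:45-09:30, 11:15-12:00, 13:15-16:30, 17:15-20:00 (add 4h to convert from UTC-4).
Zane in UTC: 08:15-10:15, 13:30-17:30, 18:45-19:15 (add 4h to convert from UTC-4).
Vanya in UTC: 11:15-11:45, 18:15-20:00 (add 4h to convert from UTC-4).
Lila in UTC: 09:00-10:00, 12:00-14:30, 16:15-17:00 (subtract 3h to convert from UTC+3).
Uma in UTC: 08:15-09:15, 09:30-11:00, 11:15-16:45, 18:15-19:45 (subtract 3h to convert from UTC+3).
Gabriel: not fully free for 08:30-10:00. Zane: free for 08:30-10:00. Vanya: not fully free for 08:30-10:00. Lila: not fully free for 08:30-10:00. Uma: not fully free for 08:30-10:00.

Gabriel, Lila, Uma, Vanya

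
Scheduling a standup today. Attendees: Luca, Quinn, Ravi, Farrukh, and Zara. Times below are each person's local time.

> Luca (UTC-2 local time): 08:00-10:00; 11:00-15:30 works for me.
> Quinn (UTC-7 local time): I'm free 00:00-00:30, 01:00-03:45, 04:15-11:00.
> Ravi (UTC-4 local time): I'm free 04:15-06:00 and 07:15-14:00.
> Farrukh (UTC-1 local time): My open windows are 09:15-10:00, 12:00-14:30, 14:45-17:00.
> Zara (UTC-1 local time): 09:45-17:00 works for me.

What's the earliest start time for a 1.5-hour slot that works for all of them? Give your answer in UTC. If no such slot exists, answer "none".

13:00

Luca in UTC: 10:00-12:00, 13:00-17:30 (add 2h to convert from UTC-2).
Quinn in UTC: 07:00-07:30, 08:00-10:45, 11:15-18:00 (add 7h to convert from UTC-7).
Ravi in UTC: 08:15-10:00, 11:15-18:00 (add 4h to convert from UTC-4).
Farrukh in UTC: 10:15-11:00, 13:00-15:30, 15:45-18:00 (add 1h to convert from UTC-1).
Zara in UTC: 10:45-18:00 (add 1h to convert from UTC-1).
Luca ∩ Quinn: 10:00-10:45, 11:15-12:00, 13:00-17:30.
Luca ∩ Quinn ∩ Ravi: 11:15-12:00, 13:00-17:30.
Luca ∩ Quinn ∩ Ravi ∩ Farrukh: 13:00-15:30, 15:45-17:30.
Luca ∩ Quinn ∩ Ravi ∩ Farrukh ∩ Zara: 13:00-15:30, 15:45-17:30.
So the common availability across everyone is 13:00-15:30, 15:45-17:30.
The first common window of at least 90 minutes is 13:00-15:30, so the earliest start is 13:00.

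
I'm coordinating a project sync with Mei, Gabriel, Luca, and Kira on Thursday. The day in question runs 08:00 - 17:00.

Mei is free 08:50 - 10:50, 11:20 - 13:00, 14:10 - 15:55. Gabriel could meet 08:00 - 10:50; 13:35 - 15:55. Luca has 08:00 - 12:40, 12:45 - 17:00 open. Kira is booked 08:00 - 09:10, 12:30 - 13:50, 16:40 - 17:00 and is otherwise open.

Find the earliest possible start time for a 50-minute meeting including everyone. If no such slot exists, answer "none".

Mei free: 08:50-10:50, 11:20-13:00, 14:10-15:55.
Gabriel free: 08:00-10:50, 13:35-15:55.
Luca free: 08:00-12:40, 12:45-17:00.
Kira free: 09:10-12:30, 13:50-16:40 (invert busy blocks within the working day).
Mei ∩ Gabriel: 08:50-10:50, 14:10-15:55.
Mei ∩ Gabriel ∩ Luca: 08:50-10:50, 14:10-15:55.
Mei ∩ Gabriel ∩ Luca ∩ Kira: 09:10-10:50, 14:10-15:55.
Those are the intersection windows.
The first common window of at least 50 minutes is 09:10-10:50, so the earliest start is 09:10.

09:10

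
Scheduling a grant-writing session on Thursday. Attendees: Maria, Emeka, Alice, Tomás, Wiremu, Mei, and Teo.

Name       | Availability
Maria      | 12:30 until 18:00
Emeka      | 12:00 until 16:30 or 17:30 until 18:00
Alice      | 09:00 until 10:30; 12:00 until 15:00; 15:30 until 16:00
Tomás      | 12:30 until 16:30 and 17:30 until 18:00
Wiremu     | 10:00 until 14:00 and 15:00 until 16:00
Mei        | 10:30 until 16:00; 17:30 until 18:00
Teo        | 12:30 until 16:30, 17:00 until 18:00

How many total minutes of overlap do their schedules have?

Maria ∩ Emeka: 12:30-16:30, 17:30-18:00.
Maria ∩ Emeka ∩ Alice: 12:30-15:00, 15:30-16:00.
Maria ∩ Emeka ∩ Alice ∩ Tomás: 12:30-15:00, 15:30-16:00.
Maria ∩ Emeka ∩ Alice ∩ Tomás ∩ Wiremu: 12:30-14:00, 15:30-16:00.
Maria ∩ Emeka ∩ Alice ∩ Tomás ∩ Wiremu ∩ Mei: 12:30-14:00, 15:30-16:00.
Maria ∩ Emeka ∩ Alice ∩ Tomás ∩ Wiremu ∩ Mei ∩ Teo: 12:30-14:00, 15:30-16:00.
Summing the common windows: 90 + 30 = 120 minutes.

120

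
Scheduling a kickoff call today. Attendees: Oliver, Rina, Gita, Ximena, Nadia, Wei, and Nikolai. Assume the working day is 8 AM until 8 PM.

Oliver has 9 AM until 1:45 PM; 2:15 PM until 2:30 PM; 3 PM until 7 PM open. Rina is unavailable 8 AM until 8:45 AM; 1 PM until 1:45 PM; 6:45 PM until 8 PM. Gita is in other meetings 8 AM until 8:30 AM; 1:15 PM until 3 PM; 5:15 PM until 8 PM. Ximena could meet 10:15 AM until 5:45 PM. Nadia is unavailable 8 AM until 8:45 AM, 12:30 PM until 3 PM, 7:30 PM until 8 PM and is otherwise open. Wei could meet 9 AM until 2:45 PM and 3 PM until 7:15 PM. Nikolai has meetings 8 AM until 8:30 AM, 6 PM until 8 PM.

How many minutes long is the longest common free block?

Oliver free: 09:00-13:45, 14:15-14:30, 15:00-19:00.
Rina free: 08:45-13:00, 13:45-18:45 (invert busy blocks within the working day).
Gita free: 08:30-13:15, 15:00-17:15 (invert busy blocks within the working day).
Ximena free: 10:15-17:45.
Nadia free: 08:45-12:30, 15:00-19:30 (invert busy blocks within the working day).
Wei free: 09:00-14:45, 15:00-19:15.
Nikolai free: 08:30-18:00 (invert busy blocks within the working day).
Oliver ∩ Rina: 09:00-13:00, 14:15-14:30, 15:00-18:45.
Oliver ∩ Rina ∩ Gita: 09:00-13:00, 15:00-17:15.
Oliver ∩ Rina ∩ Gita ∩ Ximena: 10:15-13:00, 15:00-17:15.
Oliver ∩ Rina ∩ Gita ∩ Ximena ∩ Nadia: 10:15-12:30, 15:00-17:15.
Oliver ∩ Rina ∩ Gita ∩ Ximena ∩ Nadia ∩ Wei: 10:15-12:30, 15:00-17:15.
Oliver ∩ Rina ∩ Gita ∩ Ximena ∩ Nadia ∩ Wei ∩ Nikolai: 10:15-12:30, 15:00-17:15.
The longest is 10:15-12:30 at 135 minutes.

135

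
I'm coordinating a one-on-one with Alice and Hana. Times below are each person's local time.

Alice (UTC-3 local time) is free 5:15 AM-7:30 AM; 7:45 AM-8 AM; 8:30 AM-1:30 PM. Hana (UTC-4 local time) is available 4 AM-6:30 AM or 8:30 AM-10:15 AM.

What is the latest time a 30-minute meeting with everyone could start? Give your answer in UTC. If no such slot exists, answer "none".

13:45

Alice in UTC: 08:15-10:30, 10:45-11:00, 11:30-16:30 (add 3h to convert from UTC-3).
Hana in UTC: 08:00-10:30, 12:30-14:15 (add 4h to convert from UTC-4).
Alice ∩ Hana: 08:15-10:30, 12:30-14:15.
The last common window of at least 30 minutes is 12:30-14:15; a 30-minute meeting can start as late as 13:45 and still end by 14:15.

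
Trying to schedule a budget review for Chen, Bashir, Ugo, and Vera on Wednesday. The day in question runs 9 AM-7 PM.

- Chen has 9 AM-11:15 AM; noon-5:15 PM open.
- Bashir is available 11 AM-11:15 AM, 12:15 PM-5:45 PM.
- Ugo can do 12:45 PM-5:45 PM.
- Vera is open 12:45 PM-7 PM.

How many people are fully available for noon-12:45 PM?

Chen can make the full 12:00-12:45 slot — that's 1.

1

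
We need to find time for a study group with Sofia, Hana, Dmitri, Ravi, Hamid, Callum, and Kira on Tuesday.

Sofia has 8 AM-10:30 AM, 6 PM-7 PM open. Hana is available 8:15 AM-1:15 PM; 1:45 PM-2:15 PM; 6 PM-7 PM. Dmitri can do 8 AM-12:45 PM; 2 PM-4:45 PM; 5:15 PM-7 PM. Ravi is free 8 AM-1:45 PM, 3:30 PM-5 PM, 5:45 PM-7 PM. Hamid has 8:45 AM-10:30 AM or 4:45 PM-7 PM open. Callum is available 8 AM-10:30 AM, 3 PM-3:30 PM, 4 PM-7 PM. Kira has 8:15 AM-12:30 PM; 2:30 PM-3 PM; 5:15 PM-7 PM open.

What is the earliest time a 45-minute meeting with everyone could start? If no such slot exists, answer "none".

08:45

Sofia ∩ Hana: 08:15-10:30, 18:00-19:00.
Sofia ∩ Hana ∩ Dmitri: 08:15-10:30, 18:00-19:00.
Sofia ∩ Hana ∩ Dmitri ∩ Ravi: 08:15-10:30, 18:00-19:00.
Sofia ∩ Hana ∩ Dmitri ∩ Ravi ∩ Hamid: 08:45-10:30, 18:00-19:00.
Sofia ∩ Hana ∩ Dmitri ∩ Ravi ∩ Hamid ∩ Callum: 08:45-10:30, 18:00-19:00.
Sofia ∩ Hana ∩ Dmitri ∩ Ravi ∩ Hamid ∩ Callum ∩ Kira: 08:45-10:30, 18:00-19:00.
Those are the intersection windows.
The first common window of at least 45 minutes is 08:45-10:30, so the earliest start is 08:45.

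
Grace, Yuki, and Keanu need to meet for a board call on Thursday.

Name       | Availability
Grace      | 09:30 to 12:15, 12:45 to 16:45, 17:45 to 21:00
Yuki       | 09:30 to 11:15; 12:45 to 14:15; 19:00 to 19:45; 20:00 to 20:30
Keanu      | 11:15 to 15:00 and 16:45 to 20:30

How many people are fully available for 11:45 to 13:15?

1

Keanu can make the full 11:45-13:15 slot — that's 1.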